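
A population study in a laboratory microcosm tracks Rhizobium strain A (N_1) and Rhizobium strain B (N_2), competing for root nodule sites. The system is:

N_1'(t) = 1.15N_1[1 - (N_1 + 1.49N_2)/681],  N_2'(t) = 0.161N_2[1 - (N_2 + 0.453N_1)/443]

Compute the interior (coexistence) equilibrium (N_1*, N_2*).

N_1* ≈ 64.4, N_2* ≈ 414

Setting both brackets to zero gives the nullclines N_1 + 1.49N_2 = 681 and 0.453N_1 + N_2 = 443.
Substituting N_2 = 443 - 0.453N_1 into the first: N_1(1 - 1.49·0.453) = 681 - 1.49·443.
So N_1* = 20.9/0.325 = 64.4, and then N_2* = 443 - 0.453·64.4 = 414.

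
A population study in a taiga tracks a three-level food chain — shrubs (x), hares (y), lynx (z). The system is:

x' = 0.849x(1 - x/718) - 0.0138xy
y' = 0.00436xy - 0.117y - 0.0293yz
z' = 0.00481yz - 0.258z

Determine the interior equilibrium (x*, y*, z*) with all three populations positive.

x* ≈ 92, y* ≈ 53.6, z* ≈ 9.7

From dz/dt = 0: 0.00481y* = 0.258, so y* = 53.6.
From dx/dt = 0: 0.849(1 - x*/718) = 0.0138·53.6, giving x* = 718·(1 - 0.872) = 92.
From dy/dt = 0: 0.00436·92 - 0.117 = 0.0293z*, so z* = 0.284/0.0293 = 9.7.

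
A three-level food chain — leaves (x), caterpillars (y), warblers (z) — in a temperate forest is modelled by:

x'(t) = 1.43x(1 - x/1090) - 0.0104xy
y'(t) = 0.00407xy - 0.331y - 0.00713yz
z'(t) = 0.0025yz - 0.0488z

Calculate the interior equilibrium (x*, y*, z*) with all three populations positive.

x* ≈ 935, y* ≈ 19.5, z* ≈ 487

From dz/dt = 0: 0.0025y* = 0.0488, so y* = 19.5.
From dx/dt = 0: 1.43(1 - x*/1090) = 0.0104·19.5, giving x* = 1090·(1 - 0.142) = 935.
From dy/dt = 0: 0.00407·935 - 0.331 = 0.00713z*, so z* = 3.48/0.00713 = 487.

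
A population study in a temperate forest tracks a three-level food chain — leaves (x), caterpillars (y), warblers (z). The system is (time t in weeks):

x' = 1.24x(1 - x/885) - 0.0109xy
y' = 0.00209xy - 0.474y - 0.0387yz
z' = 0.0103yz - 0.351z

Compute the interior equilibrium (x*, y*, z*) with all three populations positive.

x* ≈ 620, y* ≈ 34.1, z* ≈ 21.2

From dz/dt = 0: 0.0103y* = 0.351, so y* = 34.1.
From dx/dt = 0: 1.24(1 - x*/885) = 0.0109·34.1, giving x* = 885·(1 - 0.3) = 620.
From dy/dt = 0: 0.00209·620 - 0.474 = 0.0387z*, so z* = 0.822/0.0387 = 21.2.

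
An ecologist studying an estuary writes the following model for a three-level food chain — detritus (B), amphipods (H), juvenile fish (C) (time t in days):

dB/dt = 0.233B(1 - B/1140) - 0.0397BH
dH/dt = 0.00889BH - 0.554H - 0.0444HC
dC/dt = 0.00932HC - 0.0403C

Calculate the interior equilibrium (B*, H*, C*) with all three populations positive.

From dC/dt = 0: 0.00932H* = 0.0403, so H* = 4.32.
From dB/dt = 0: 0.233(1 - B*/1140) = 0.0397·4.32, giving B* = 1140·(1 - 0.737) = 300.
From dH/dt = 0: 0.00889·300 - 0.554 = 0.0444C*, so C* = 2.11/0.0444 = 47.6.

B* ≈ 300, H* ≈ 4.32, C* ≈ 47.6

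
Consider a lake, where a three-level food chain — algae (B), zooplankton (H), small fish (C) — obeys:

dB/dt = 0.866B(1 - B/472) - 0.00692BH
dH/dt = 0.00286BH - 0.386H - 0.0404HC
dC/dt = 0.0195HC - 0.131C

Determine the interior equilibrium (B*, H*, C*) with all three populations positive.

From dC/dt = 0: 0.0195H* = 0.131, so H* = 6.72.
From dB/dt = 0: 0.866(1 - B*/472) = 0.00692·6.72, giving B* = 472·(1 - 0.0537) = 447.
From dH/dt = 0: 0.00286·447 - 0.386 = 0.0404C*, so C* = 0.891/0.0404 = 22.1.

B* ≈ 447, H* ≈ 6.72, C* ≈ 22.1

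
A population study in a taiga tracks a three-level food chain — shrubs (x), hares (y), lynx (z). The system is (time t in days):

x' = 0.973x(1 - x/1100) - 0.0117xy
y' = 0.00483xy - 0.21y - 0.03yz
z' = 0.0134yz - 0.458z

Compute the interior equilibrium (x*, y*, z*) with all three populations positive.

From dz/dt = 0: 0.0134y* = 0.458, so y* = 34.2.
From dx/dt = 0: 0.973(1 - x*/1100) = 0.0117·34.2, giving x* = 1100·(1 - 0.411) = 648.
From dy/dt = 0: 0.00483·648 - 0.21 = 0.03z*, so z* = 2.92/0.03 = 97.3.

x* ≈ 648, y* ≈ 34.2, z* ≈ 97.3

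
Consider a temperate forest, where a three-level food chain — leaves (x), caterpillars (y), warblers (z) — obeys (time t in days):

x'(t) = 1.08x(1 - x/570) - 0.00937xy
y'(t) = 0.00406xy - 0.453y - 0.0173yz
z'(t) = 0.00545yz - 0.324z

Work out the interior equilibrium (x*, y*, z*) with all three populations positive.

x* ≈ 276, y* ≈ 59.4, z* ≈ 38.6

From dz/dt = 0: 0.00545y* = 0.324, so y* = 59.4.
From dx/dt = 0: 1.08(1 - x*/570) = 0.00937·59.4, giving x* = 570·(1 - 0.516) = 276.
From dy/dt = 0: 0.00406·276 - 0.453 = 0.0173z*, so z* = 0.668/0.0173 = 38.6.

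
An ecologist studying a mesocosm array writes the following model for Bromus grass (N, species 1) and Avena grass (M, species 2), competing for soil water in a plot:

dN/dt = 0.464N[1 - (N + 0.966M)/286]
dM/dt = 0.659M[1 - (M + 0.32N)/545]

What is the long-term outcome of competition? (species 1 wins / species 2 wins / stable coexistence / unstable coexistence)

species 2 excludes species 1

Compare the nullcline intercepts: K1/α12 = 286/0.966 = 296 < K2 = 545; K2/α21 = 545/0.32 = 1700 > K1 = 286.
Since the inequalities point opposite ways, species 2 can invade but species 1 cannot.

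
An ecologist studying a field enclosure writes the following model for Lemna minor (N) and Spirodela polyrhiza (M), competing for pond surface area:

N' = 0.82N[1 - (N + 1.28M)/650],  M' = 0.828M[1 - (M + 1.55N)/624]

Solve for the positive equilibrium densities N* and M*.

N* ≈ 151, M* ≈ 390

Setting both brackets to zero gives the nullclines N + 1.28M = 650 and 1.55N + M = 624.
Substituting M = 624 - 1.55N into the first: N(1 - 1.28·1.55) = 650 - 1.28·624.
So N* = -149/-0.984 = 151, and then M* = 624 - 1.55·151 = 390.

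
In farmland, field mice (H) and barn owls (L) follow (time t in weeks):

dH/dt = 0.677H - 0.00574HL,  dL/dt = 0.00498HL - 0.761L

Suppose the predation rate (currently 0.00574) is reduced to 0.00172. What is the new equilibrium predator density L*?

L* ≈ 394

At the interior fixed point, setting dH/dt = 0 with H > 0 fixes L* = (prey growth rate)/(HL coefficient) — independent of the other coefficients.
With the change, L* = 0.677/0.00172 = 394; it rises from 118.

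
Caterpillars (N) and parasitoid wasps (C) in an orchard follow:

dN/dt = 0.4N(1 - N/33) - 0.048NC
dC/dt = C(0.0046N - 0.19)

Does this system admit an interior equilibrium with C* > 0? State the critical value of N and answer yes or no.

Threshold N = 41.3; K < 41.3, so no, the predator goes extinct.

The predator equation gives dC/dt > 0 only when N > 0.19/0.0046 = 41.3.
Without the predator, N → K = 33. Since 33 < 41.3, the predator cannot invade.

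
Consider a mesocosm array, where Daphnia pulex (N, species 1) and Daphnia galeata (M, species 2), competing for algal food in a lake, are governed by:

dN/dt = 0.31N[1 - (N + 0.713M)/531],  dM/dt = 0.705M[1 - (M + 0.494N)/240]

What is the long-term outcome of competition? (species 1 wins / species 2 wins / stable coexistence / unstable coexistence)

species 1 excludes species 2

Compare the nullcline intercepts: K1/α12 = 531/0.713 = 745 > K2 = 240; K2/α21 = 240/0.494 = 486 < K1 = 531.
Since the inequalities point opposite ways, species 1 can invade but species 2 cannot.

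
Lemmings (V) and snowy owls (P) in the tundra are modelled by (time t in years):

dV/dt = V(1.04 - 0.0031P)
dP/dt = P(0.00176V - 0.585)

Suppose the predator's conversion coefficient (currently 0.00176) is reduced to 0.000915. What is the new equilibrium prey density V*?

V* ≈ 639

At the interior fixed point, setting dP/dt = 0 with P > 0 fixes V* = (predator death rate)/(VP coefficient) — independent of the other coefficients.
With the change, V* = 0.585/0.000915 = 639; it rises from 332.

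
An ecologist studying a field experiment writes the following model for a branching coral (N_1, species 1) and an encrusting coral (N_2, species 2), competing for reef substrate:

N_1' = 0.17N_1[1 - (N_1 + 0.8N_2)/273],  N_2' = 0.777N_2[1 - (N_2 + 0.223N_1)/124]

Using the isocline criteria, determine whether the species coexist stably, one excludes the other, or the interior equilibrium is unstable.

Compare the nullcline intercepts: K1/α12 = 273/0.8 = 341 > K2 = 124; K2/α21 = 124/0.223 = 556 > K1 = 273.
Since both inequalities hold, each species can invade when rare, so the interior equilibrium is stable.

stable coexistence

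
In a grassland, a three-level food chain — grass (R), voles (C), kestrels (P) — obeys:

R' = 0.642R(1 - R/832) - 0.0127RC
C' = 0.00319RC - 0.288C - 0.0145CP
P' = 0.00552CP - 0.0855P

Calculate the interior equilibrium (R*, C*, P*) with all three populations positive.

R* ≈ 577, C* ≈ 15.5, P* ≈ 107

From dP/dt = 0: 0.00552C* = 0.0855, so C* = 15.5.
From dR/dt = 0: 0.642(1 - R*/832) = 0.0127·15.5, giving R* = 832·(1 - 0.306) = 577.
From dC/dt = 0: 0.00319·577 - 0.288 = 0.0145P*, so P* = 1.55/0.0145 = 107.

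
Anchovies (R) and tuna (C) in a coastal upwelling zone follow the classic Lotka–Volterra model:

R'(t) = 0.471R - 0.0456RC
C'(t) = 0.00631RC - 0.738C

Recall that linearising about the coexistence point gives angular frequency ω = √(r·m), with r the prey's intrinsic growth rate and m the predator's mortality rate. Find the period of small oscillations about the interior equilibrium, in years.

T ≈ 10.7 years

Here r = 0.471 and m = 0.738, so r·m = 0.348.
ω = √0.348 = 0.59 per year, hence T = 2π/ω ≈ 10.7 years.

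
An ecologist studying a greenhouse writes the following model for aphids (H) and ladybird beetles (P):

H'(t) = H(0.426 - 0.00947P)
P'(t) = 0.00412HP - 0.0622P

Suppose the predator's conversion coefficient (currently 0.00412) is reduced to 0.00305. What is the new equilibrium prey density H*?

At the interior fixed point, setting dP/dt = 0 with P > 0 fixes H* = (predator death rate)/(HP coefficient) — independent of the other coefficients.
With the change, H* = 0.0622/0.00305 = 20.4; it rises from 15.1.

H* ≈ 20.4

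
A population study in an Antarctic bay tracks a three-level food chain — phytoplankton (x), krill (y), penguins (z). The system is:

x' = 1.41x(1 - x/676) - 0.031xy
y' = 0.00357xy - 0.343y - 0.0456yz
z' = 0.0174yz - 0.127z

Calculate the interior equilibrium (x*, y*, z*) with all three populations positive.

x* ≈ 568, y* ≈ 7.3, z* ≈ 36.9

From dz/dt = 0: 0.0174y* = 0.127, so y* = 7.3.
From dx/dt = 0: 1.41(1 - x*/676) = 0.031·7.3, giving x* = 676·(1 - 0.16) = 568.
From dy/dt = 0: 0.00357·568 - 0.343 = 0.0456z*, so z* = 1.68/0.0456 = 36.9.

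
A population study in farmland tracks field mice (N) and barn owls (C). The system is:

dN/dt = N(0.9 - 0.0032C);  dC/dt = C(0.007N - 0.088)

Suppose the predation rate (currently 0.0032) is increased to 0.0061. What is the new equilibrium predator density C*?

At the interior fixed point, setting dN/dt = 0 with N > 0 fixes C* = (prey growth rate)/(NC coefficient) — independent of the other coefficients.
With the change, C* = 0.9/0.0061 = 148; it falls from 281.

C* ≈ 148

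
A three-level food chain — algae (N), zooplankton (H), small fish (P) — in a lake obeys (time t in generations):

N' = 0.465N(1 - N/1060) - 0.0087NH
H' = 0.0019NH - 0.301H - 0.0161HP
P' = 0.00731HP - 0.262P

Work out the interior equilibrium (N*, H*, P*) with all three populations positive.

N* ≈ 349, H* ≈ 35.8, P* ≈ 22.5

From dP/dt = 0: 0.00731H* = 0.262, so H* = 35.8.
From dN/dt = 0: 0.465(1 - N*/1060) = 0.0087·35.8, giving N* = 1060·(1 - 0.671) = 349.
From dH/dt = 0: 0.0019·349 - 0.301 = 0.0161P*, so P* = 0.362/0.0161 = 22.5.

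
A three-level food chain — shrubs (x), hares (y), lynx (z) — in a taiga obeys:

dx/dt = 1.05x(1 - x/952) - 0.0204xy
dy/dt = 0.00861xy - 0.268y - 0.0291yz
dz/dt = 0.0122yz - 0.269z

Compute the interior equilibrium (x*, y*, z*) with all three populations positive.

x* ≈ 544, y* ≈ 22, z* ≈ 152

From dz/dt = 0: 0.0122y* = 0.269, so y* = 22.
From dx/dt = 0: 1.05(1 - x*/952) = 0.0204·22, giving x* = 952·(1 - 0.428) = 544.
From dy/dt = 0: 0.00861·544 - 0.268 = 0.0291z*, so z* = 4.42/0.0291 = 152.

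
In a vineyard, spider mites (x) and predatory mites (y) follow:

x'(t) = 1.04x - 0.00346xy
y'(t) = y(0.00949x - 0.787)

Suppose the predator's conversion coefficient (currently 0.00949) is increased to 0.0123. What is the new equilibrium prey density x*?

At the interior fixed point, setting dy/dt = 0 with y > 0 fixes x* = (predator death rate)/(xy coefficient) — independent of the other coefficients.
With the change, x* = 0.787/0.0123 = 64; it falls from 82.9.

x* ≈ 64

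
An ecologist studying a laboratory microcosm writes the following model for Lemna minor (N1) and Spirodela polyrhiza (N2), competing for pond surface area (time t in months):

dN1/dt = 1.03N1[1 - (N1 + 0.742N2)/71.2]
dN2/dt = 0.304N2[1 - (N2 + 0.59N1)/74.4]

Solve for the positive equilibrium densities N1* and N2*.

N1* ≈ 28.5, N2* ≈ 57.6

Setting both brackets to zero gives the nullclines N1 + 0.742N2 = 71.2 and 0.59N1 + N2 = 74.4.
Substituting N2 = 74.4 - 0.59N1 into the first: N1(1 - 0.742·0.59) = 71.2 - 0.742·74.4.
So N1* = 16/0.562 = 28.5, and then N2* = 74.4 - 0.59·28.5 = 57.6.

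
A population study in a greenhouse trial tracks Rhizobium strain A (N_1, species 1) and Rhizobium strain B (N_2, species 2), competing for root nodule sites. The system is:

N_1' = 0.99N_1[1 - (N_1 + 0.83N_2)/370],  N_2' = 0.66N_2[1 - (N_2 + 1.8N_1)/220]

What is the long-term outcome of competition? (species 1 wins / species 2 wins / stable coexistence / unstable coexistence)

species 1 excludes species 2

Compare the nullcline intercepts: K1/α12 = 370/0.83 = 446 > K2 = 220; K2/α21 = 220/1.8 = 122 < K1 = 370.
Since the inequalities point opposite ways, species 1 can invade but species 2 cannot.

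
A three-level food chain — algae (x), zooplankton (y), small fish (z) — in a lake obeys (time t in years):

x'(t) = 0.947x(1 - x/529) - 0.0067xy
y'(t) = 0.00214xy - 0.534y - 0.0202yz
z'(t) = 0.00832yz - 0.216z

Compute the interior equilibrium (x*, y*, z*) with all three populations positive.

From dz/dt = 0: 0.00832y* = 0.216, so y* = 26.
From dx/dt = 0: 0.947(1 - x*/529) = 0.0067·26, giving x* = 529·(1 - 0.184) = 432.
From dy/dt = 0: 0.00214·432 - 0.534 = 0.0202z*, so z* = 0.39/0.0202 = 19.3.

x* ≈ 432, y* ≈ 26, z* ≈ 19.3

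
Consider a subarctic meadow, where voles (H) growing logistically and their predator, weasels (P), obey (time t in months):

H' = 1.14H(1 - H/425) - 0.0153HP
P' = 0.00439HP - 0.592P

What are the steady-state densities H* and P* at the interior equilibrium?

H* ≈ 135, P* ≈ 50.9

From dP/dt = 0 with P > 0: 0.00439H* = 0.592, so H* = 135.
Substitute into dH/dt = 0: 1.14(1 - 135/425) = 0.0153P*.
The bracket is 0.683, giving P* = 0.778/0.0153 = 50.9.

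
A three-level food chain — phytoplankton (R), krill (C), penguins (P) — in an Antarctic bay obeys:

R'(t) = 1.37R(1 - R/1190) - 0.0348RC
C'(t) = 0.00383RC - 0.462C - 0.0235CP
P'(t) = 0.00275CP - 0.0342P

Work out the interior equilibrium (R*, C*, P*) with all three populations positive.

From dP/dt = 0: 0.00275C* = 0.0342, so C* = 12.4.
From dR/dt = 0: 1.37(1 - R*/1190) = 0.0348·12.4, giving R* = 1190·(1 - 0.316) = 814.
From dC/dt = 0: 0.00383·814 - 0.462 = 0.0235P*, so P* = 2.66/0.0235 = 113.

R* ≈ 814, C* ≈ 12.4, P* ≈ 113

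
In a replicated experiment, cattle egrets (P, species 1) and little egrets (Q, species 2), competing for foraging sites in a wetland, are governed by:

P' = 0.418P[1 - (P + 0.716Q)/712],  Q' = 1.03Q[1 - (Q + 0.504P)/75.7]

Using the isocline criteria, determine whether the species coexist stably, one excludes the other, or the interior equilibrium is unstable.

species 1 excludes species 2

Compare the nullcline intercepts: K1/α12 = 712/0.716 = 994 > K2 = 75.7; K2/α21 = 75.7/0.504 = 150 < K1 = 712.
Since the inequalities point opposite ways, species 1 can invade but species 2 cannot.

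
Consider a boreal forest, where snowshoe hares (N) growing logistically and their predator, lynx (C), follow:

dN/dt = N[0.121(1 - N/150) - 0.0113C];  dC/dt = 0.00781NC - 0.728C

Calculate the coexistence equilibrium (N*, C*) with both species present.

From dC/dt = 0 with C > 0: 0.00781N* = 0.728, so N* = 93.2.
Substitute into dN/dt = 0: 0.121(1 - 93.2/150) = 0.0113C*.
The bracket is 0.379, giving C* = 0.0458/0.0113 = 4.05.

N* ≈ 93.2, C* ≈ 4.05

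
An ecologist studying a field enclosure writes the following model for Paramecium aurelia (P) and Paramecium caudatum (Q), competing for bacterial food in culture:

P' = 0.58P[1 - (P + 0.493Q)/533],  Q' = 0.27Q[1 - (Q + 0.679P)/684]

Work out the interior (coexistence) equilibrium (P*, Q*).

P* ≈ 294, Q* ≈ 484

Setting both brackets to zero gives the nullclines P + 0.493Q = 533 and 0.679P + Q = 684.
Substituting Q = 684 - 0.679P into the first: P(1 - 0.493·0.679) = 533 - 0.493·684.
So P* = 196/0.665 = 294, and then Q* = 684 - 0.679·294 = 484.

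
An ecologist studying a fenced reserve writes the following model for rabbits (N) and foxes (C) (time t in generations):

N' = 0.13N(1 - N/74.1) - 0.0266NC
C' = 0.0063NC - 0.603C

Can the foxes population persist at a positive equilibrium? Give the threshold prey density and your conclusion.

Threshold N = 95.7; K < 95.7, so no, the predator goes extinct.

The predator equation gives dC/dt > 0 only when N > 0.603/0.0063 = 95.7.
Without the predator, N → K = 74.1. Since 74.1 < 95.7, the predator cannot invade.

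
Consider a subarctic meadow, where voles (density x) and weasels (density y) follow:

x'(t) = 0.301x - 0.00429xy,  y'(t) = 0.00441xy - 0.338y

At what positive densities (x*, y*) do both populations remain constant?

Set dy/dt = 0 with y > 0: 0.00441x - 0.338 = 0, so x* = 0.338/0.00441 = 76.6.
Set dx/dt = 0 with x > 0: 0.301 - 0.00429y = 0, so y* = 0.301/0.00429 = 70.2.

x* ≈ 76.6, y* ≈ 70.2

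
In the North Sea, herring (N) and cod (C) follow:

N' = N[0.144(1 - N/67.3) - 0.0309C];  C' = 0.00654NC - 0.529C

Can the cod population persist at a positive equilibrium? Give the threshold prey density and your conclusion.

The predator equation gives dC/dt > 0 only when N > 0.529/0.00654 = 80.9.
Without the predator, N → K = 67.3. Since 67.3 < 80.9, the predator cannot invade.

Threshold N = 80.9; K < 80.9, so no, the predator goes extinct.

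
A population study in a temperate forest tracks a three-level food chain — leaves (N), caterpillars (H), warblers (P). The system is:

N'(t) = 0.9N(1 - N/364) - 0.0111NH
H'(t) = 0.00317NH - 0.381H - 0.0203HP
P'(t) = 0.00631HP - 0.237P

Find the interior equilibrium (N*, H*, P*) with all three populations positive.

From dP/dt = 0: 0.00631H* = 0.237, so H* = 37.6.
From dN/dt = 0: 0.9(1 - N*/364) = 0.0111·37.6, giving N* = 364·(1 - 0.463) = 195.
From dH/dt = 0: 0.00317·195 - 0.381 = 0.0203P*, so P* = 0.238/0.0203 = 11.7.

N* ≈ 195, H* ≈ 37.6, P* ≈ 11.7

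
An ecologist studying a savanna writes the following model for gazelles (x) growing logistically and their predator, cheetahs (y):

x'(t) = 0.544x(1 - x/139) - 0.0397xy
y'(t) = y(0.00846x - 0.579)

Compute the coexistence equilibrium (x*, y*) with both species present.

From dy/dt = 0 with y > 0: 0.00846x* = 0.579, so x* = 68.4.
Substitute into dx/dt = 0: 0.544(1 - 68.4/139) = 0.0397y*.
The bracket is 0.508, giving y* = 0.276/0.0397 = 6.96.

x* ≈ 68.4, y* ≈ 6.96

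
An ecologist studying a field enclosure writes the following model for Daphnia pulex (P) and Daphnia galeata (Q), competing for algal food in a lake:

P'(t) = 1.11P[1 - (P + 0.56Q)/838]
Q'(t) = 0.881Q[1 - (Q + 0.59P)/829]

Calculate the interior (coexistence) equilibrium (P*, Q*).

Setting both brackets to zero gives the nullclines P + 0.56Q = 838 and 0.59P + Q = 829.
Substituting Q = 829 - 0.59P into the first: P(1 - 0.56·0.59) = 838 - 0.56·829.
So P* = 374/0.67 = 558, and then Q* = 829 - 0.59·558 = 500.

P* ≈ 558, Q* ≈ 500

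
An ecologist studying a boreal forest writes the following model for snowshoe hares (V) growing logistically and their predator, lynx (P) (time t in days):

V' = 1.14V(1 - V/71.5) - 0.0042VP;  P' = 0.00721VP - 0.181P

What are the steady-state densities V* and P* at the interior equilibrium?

V* ≈ 25.1, P* ≈ 176

From dP/dt = 0 with P > 0: 0.00721V* = 0.181, so V* = 25.1.
Substitute into dV/dt = 0: 1.14(1 - 25.1/71.5) = 0.0042P*.
The bracket is 0.649, giving P* = 0.74/0.0042 = 176.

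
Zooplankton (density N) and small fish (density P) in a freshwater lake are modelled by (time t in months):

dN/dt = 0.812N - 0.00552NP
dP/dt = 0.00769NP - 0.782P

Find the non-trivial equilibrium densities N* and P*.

Set dP/dt = 0 with P > 0: 0.00769N - 0.782 = 0, so N* = 0.782/0.00769 = 102.
Set dN/dt = 0 with N > 0: 0.812 - 0.00552P = 0, so P* = 0.812/0.00552 = 147.

N* ≈ 102, P* ≈ 147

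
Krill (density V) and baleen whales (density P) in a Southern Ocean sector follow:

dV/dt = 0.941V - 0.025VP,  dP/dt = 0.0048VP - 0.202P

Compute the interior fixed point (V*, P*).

V* ≈ 42.1, P* ≈ 37.6

Set dP/dt = 0 with P > 0: 0.0048V - 0.202 = 0, so V* = 0.202/0.0048 = 42.1.
Set dV/dt = 0 with V > 0: 0.941 - 0.025P = 0, so P* = 0.941/0.025 = 37.6.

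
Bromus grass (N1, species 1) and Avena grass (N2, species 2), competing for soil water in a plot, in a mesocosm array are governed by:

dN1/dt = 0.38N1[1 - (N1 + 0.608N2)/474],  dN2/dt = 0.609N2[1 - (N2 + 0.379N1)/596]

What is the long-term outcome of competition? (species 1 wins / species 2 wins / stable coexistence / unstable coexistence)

Compare the nullcline intercepts: K1/α12 = 474/0.608 = 780 > K2 = 596; K2/α21 = 596/0.379 = 1570 > K1 = 474.
Since both inequalities hold, each species can invade when rare, so the interior equilibrium is stable.

stable coexistence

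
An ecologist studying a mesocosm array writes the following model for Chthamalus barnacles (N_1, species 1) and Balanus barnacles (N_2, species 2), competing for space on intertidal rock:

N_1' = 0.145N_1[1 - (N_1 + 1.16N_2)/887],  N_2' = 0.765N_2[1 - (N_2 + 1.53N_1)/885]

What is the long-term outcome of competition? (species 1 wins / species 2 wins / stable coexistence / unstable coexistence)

Compare the nullcline intercepts: K1/α12 = 887/1.16 = 765 < K2 = 885; K2/α21 = 885/1.53 = 578 < K1 = 887.
Since both are reversed, neither can invade when rare; the interior point is a saddle.

unstable coexistence (outcome depends on initial conditions)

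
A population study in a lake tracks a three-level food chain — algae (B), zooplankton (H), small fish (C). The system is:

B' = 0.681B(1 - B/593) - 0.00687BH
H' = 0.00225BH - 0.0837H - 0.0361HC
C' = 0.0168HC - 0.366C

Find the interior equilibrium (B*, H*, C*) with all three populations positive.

From dC/dt = 0: 0.0168H* = 0.366, so H* = 21.8.
From dB/dt = 0: 0.681(1 - B*/593) = 0.00687·21.8, giving B* = 593·(1 - 0.22) = 463.
From dH/dt = 0: 0.00225·463 - 0.0837 = 0.0361C*, so C* = 0.957/0.0361 = 26.5.

B* ≈ 463, H* ≈ 21.8, C* ≈ 26.5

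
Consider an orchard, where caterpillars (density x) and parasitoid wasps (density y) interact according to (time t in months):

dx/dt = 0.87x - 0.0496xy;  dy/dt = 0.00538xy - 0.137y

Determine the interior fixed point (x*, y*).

Set dy/dt = 0 with y > 0: 0.00538x - 0.137 = 0, so x* = 0.137/0.00538 = 25.5.
Set dx/dt = 0 with x > 0: 0.87 - 0.0496y = 0, so y* = 0.87/0.0496 = 17.5.

x* ≈ 25.5, y* ≈ 17.5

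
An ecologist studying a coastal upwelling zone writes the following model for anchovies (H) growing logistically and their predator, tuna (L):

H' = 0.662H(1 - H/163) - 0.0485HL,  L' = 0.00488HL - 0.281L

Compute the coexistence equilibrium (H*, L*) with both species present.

From dL/dt = 0 with L > 0: 0.00488H* = 0.281, so H* = 57.6.
Substitute into dH/dt = 0: 0.662(1 - 57.6/163) = 0.0485L*.
The bracket is 0.647, giving L* = 0.428/0.0485 = 8.83.

H* ≈ 57.6, L* ≈ 8.83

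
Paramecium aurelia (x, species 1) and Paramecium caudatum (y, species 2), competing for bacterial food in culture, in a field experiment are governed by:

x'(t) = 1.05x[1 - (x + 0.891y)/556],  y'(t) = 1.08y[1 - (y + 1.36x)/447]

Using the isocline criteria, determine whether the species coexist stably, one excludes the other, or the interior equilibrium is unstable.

species 1 excludes species 2

Compare the nullcline intercepts: K1/α12 = 556/0.891 = 624 > K2 = 447; K2/α21 = 447/1.36 = 329 < K1 = 556.
Since the inequalities point opposite ways, species 1 can invade but species 2 cannot.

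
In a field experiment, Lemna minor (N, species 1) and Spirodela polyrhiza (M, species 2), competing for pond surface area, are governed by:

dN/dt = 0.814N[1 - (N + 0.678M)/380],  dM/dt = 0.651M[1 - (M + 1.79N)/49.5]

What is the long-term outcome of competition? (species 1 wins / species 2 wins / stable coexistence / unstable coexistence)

Compare the nullcline intercepts: K1/α12 = 380/0.678 = 560 > K2 = 49.5; K2/α21 = 49.5/1.79 = 27.7 < K1 = 380.
Since the inequalities point opposite ways, species 1 can invade but species 2 cannot.

species 1 excludes species 2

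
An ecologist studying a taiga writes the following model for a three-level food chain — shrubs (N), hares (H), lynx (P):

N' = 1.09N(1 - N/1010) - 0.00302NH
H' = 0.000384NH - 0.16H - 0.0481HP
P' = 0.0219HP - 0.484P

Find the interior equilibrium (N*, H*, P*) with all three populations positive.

N* ≈ 948, H* ≈ 22.1, P* ≈ 4.24

From dP/dt = 0: 0.0219H* = 0.484, so H* = 22.1.
From dN/dt = 0: 1.09(1 - N*/1010) = 0.00302·22.1, giving N* = 1010·(1 - 0.0612) = 948.
From dH/dt = 0: 0.000384·948 - 0.16 = 0.0481P*, so P* = 0.204/0.0481 = 4.24.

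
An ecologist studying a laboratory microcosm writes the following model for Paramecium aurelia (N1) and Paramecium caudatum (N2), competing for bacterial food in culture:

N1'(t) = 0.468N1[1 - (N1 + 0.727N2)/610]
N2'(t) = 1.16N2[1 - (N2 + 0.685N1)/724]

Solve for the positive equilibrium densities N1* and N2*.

N1* ≈ 167, N2* ≈ 610

Setting both brackets to zero gives the nullclines N1 + 0.727N2 = 610 and 0.685N1 + N2 = 724.
Substituting N2 = 724 - 0.685N1 into the first: N1(1 - 0.727·0.685) = 610 - 0.727·724.
So N1* = 83.7/0.502 = 167, and then N2* = 724 - 0.685·167 = 610.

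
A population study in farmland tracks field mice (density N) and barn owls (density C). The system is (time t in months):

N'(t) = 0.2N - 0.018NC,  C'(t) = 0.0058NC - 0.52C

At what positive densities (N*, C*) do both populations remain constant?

N* ≈ 89.7, C* ≈ 11.1

Set dC/dt = 0 with C > 0: 0.0058N - 0.52 = 0, so N* = 0.52/0.0058 = 89.7.
Set dN/dt = 0 with N > 0: 0.2 - 0.018C = 0, so C* = 0.2/0.018 = 11.1.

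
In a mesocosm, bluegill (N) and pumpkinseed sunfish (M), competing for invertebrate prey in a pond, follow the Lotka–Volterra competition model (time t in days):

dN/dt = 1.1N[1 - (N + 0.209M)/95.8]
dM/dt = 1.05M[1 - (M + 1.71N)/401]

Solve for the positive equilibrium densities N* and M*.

Setting both brackets to zero gives the nullclines N + 0.209M = 95.8 and 1.71N + M = 401.
Substituting M = 401 - 1.71N into the first: N(1 - 0.209·1.71) = 95.8 - 0.209·401.
So N* = 12/0.643 = 18.7, and then M* = 401 - 1.71·18.7 = 369.

N* ≈ 18.7, M* ≈ 369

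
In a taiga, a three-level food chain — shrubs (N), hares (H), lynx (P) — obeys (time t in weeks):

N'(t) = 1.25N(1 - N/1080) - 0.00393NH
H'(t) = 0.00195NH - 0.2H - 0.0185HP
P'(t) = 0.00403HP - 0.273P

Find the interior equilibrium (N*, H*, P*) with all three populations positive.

From dP/dt = 0: 0.00403H* = 0.273, so H* = 67.7.
From dN/dt = 0: 1.25(1 - N*/1080) = 0.00393·67.7, giving N* = 1080·(1 - 0.213) = 850.
From dH/dt = 0: 0.00195·850 - 0.2 = 0.0185P*, so P* = 1.46/0.0185 = 78.8.

N* ≈ 850, H* ≈ 67.7, P* ≈ 78.8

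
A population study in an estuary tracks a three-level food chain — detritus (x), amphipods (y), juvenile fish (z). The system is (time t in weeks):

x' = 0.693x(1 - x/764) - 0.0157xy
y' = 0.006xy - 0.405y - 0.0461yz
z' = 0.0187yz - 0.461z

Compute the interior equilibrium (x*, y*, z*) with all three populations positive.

From dz/dt = 0: 0.0187y* = 0.461, so y* = 24.7.
From dx/dt = 0: 0.693(1 - x*/764) = 0.0157·24.7, giving x* = 764·(1 - 0.559) = 337.
From dy/dt = 0: 0.006·337 - 0.405 = 0.0461z*, so z* = 1.62/0.0461 = 35.1.

x* ≈ 337, y* ≈ 24.7, z* ≈ 35.1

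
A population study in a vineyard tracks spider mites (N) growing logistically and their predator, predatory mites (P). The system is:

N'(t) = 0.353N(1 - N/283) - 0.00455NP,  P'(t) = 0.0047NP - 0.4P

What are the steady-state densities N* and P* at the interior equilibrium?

N* ≈ 85.1, P* ≈ 54.3

From dP/dt = 0 with P > 0: 0.0047N* = 0.4, so N* = 85.1.
Substitute into dN/dt = 0: 0.353(1 - 85.1/283) = 0.00455P*.
The bracket is 0.699, giving P* = 0.247/0.00455 = 54.3.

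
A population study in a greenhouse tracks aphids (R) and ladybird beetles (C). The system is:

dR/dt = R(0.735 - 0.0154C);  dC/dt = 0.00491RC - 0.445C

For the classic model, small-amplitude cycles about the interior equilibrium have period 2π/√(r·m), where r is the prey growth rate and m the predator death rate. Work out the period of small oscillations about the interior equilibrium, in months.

T ≈ 11 months

Here r = 0.735 and m = 0.445, so r·m = 0.327.
ω = √0.327 = 0.572 per month, hence T = 2π/ω ≈ 11 months.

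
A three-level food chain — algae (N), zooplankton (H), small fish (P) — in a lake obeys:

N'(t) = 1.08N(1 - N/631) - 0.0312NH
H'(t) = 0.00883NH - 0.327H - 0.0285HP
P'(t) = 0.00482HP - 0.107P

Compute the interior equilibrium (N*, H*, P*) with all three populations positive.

N* ≈ 226, H* ≈ 22.2, P* ≈ 58.7

From dP/dt = 0: 0.00482H* = 0.107, so H* = 22.2.
From dN/dt = 0: 1.08(1 - N*/631) = 0.0312·22.2, giving N* = 631·(1 - 0.641) = 226.
From dH/dt = 0: 0.00883·226 - 0.327 = 0.0285P*, so P* = 1.67/0.0285 = 58.7.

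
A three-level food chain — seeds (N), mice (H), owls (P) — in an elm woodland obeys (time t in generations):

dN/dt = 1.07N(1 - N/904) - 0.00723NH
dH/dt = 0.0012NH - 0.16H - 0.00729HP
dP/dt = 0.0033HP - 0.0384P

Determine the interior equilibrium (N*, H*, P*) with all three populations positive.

From dP/dt = 0: 0.0033H* = 0.0384, so H* = 11.6.
From dN/dt = 0: 1.07(1 - N*/904) = 0.00723·11.6, giving N* = 904·(1 - 0.0786) = 833.
From dH/dt = 0: 0.0012·833 - 0.16 = 0.00729P*, so P* = 0.84/0.00729 = 115.

N* ≈ 833, H* ≈ 11.6, P* ≈ 115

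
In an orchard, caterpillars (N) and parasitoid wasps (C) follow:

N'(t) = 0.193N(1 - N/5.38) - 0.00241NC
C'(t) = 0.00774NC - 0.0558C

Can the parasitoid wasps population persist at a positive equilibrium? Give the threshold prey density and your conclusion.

The predator equation gives dC/dt > 0 only when N > 0.0558/0.00774 = 7.21.
Without the predator, N → K = 5.38. Since 5.38 < 7.21, the predator cannot invade.

Threshold N = 7.21; K < 7.21, so no, the predator goes extinct.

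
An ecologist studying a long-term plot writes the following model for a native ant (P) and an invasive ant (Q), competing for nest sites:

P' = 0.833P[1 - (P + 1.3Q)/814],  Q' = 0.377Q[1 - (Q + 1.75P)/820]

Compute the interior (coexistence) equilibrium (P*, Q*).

Setting both brackets to zero gives the nullclines P + 1.3Q = 814 and 1.75P + Q = 820.
Substituting Q = 820 - 1.75P into the first: P(1 - 1.3·1.75) = 814 - 1.3·820.
So P* = -252/-1.27 = 198, and then Q* = 820 - 1.75·198 = 474.

P* ≈ 198, Q* ≈ 474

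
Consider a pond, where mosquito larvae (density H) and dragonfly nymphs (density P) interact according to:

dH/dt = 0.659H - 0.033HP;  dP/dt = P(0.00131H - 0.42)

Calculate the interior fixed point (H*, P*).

H* ≈ 321, P* ≈ 20

Set dP/dt = 0 with P > 0: 0.00131H - 0.42 = 0, so H* = 0.42/0.00131 = 321.
Set dH/dt = 0 with H > 0: 0.659 - 0.033P = 0, so P* = 0.659/0.033 = 20.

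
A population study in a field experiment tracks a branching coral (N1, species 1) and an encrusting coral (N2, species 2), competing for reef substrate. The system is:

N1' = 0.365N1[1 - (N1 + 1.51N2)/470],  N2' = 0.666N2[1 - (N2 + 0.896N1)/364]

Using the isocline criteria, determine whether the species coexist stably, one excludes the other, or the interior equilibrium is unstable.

unstable coexistence (outcome depends on initial conditions)

Compare the nullcline intercepts: K1/α12 = 470/1.51 = 311 < K2 = 364; K2/α21 = 364/0.896 = 406 < K1 = 470.
Since both are reversed, neither can invade when rare; the interior point is a saddle.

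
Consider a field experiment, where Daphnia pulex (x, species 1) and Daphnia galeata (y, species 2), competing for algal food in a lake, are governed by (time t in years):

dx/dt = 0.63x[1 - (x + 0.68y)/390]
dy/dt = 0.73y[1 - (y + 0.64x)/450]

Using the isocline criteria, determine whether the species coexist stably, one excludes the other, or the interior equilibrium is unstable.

stable coexistence

Compare the nullcline intercepts: K1/α12 = 390/0.68 = 574 > K2 = 450; K2/α21 = 450/0.64 = 703 > K1 = 390.
Since both inequalities hold, each species can invade when rare, so the interior equilibrium is stable.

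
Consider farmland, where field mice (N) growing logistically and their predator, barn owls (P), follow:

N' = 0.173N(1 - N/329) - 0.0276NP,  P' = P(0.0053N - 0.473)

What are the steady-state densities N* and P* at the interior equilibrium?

N* ≈ 89.2, P* ≈ 4.57

From dP/dt = 0 with P > 0: 0.0053N* = 0.473, so N* = 89.2.
Substitute into dN/dt = 0: 0.173(1 - 89.2/329) = 0.0276P*.
The bracket is 0.729, giving P* = 0.126/0.0276 = 4.57.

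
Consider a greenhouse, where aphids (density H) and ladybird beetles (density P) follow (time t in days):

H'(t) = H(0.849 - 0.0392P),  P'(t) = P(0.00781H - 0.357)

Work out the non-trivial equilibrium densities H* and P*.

Set dP/dt = 0 with P > 0: 0.00781H - 0.357 = 0, so H* = 0.357/0.00781 = 45.7.
Set dH/dt = 0 with H > 0: 0.849 - 0.0392P = 0, so P* = 0.849/0.0392 = 21.7.

H* ≈ 45.7, P* ≈ 21.7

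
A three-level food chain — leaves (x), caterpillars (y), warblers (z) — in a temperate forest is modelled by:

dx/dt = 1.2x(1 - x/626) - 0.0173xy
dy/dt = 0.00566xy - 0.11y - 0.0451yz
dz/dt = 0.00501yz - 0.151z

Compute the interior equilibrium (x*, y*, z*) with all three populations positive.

From dz/dt = 0: 0.00501y* = 0.151, so y* = 30.1.
From dx/dt = 0: 1.2(1 - x*/626) = 0.0173·30.1, giving x* = 626·(1 - 0.435) = 354.
From dy/dt = 0: 0.00566·354 - 0.11 = 0.0451z*, so z* = 1.89/0.0451 = 42.

x* ≈ 354, y* ≈ 30.1, z* ≈ 42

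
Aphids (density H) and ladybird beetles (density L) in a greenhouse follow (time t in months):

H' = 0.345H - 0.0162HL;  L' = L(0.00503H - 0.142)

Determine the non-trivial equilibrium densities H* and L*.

H* ≈ 28.2, L* ≈ 21.3

Set dL/dt = 0 with L > 0: 0.00503H - 0.142 = 0, so H* = 0.142/0.00503 = 28.2.
Set dH/dt = 0 with H > 0: 0.345 - 0.0162L = 0, so L* = 0.345/0.0162 = 21.3.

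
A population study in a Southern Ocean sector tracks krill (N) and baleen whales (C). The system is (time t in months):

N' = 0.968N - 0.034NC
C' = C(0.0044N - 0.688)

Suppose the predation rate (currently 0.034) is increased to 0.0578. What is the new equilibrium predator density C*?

At the interior fixed point, setting dN/dt = 0 with N > 0 fixes C* = (prey growth rate)/(NC coefficient) — independent of the other coefficients.
With the change, C* = 0.968/0.0578 = 16.7; it falls from 28.5.

C* ≈ 16.7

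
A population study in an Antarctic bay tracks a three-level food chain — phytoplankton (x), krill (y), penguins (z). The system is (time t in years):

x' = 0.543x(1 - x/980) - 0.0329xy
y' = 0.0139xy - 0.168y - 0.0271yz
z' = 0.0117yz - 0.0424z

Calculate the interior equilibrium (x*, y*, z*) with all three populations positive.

x* ≈ 765, y* ≈ 3.62, z* ≈ 386

From dz/dt = 0: 0.0117y* = 0.0424, so y* = 3.62.
From dx/dt = 0: 0.543(1 - x*/980) = 0.0329·3.62, giving x* = 980·(1 - 0.22) = 765.
From dy/dt = 0: 0.0139·765 - 0.168 = 0.0271z*, so z* = 10.5/0.0271 = 386.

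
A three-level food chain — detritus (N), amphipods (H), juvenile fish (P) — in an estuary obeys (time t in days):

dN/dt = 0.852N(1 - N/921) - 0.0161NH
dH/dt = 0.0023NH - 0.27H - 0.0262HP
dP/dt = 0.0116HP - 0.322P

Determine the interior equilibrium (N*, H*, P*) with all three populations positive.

N* ≈ 438, H* ≈ 27.8, P* ≈ 28.1

From dP/dt = 0: 0.0116H* = 0.322, so H* = 27.8.
From dN/dt = 0: 0.852(1 - N*/921) = 0.0161·27.8, giving N* = 921·(1 - 0.525) = 438.
From dH/dt = 0: 0.0023·438 - 0.27 = 0.0262P*, so P* = 0.737/0.0262 = 28.1.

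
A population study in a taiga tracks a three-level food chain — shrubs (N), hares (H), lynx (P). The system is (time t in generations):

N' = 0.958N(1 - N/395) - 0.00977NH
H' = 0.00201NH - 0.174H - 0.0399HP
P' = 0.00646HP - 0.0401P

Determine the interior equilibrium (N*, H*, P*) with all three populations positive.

N* ≈ 370, H* ≈ 6.21, P* ≈ 14.3

From dP/dt = 0: 0.00646H* = 0.0401, so H* = 6.21.
From dN/dt = 0: 0.958(1 - N*/395) = 0.00977·6.21, giving N* = 395·(1 - 0.0633) = 370.
From dH/dt = 0: 0.00201·370 - 0.174 = 0.0399P*, so P* = 0.57/0.0399 = 14.3.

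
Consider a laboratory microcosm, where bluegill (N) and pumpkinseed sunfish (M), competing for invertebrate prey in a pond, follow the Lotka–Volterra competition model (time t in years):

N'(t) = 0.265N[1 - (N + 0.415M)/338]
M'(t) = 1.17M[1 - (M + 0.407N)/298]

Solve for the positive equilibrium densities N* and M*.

Setting both brackets to zero gives the nullclines N + 0.415M = 338 and 0.407N + M = 298.
Substituting M = 298 - 0.407N into the first: N(1 - 0.415·0.407) = 338 - 0.415·298.
So N* = 214/0.831 = 258, and then M* = 298 - 0.407·258 = 193.

N* ≈ 258, M* ≈ 193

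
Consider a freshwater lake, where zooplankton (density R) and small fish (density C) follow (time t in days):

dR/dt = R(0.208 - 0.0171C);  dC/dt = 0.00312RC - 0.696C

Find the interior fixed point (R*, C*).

Set dC/dt = 0 with C > 0: 0.00312R - 0.696 = 0, so R* = 0.696/0.00312 = 223.
Set dR/dt = 0 with R > 0: 0.208 - 0.0171C = 0, so C* = 0.208/0.0171 = 12.2.

R* ≈ 223, C* ≈ 12.2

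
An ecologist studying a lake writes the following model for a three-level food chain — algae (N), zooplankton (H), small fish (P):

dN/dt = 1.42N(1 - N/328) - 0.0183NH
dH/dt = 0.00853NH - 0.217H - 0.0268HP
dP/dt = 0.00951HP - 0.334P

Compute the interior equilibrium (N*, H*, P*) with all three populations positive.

N* ≈ 180, H* ≈ 35.1, P* ≈ 49

From dP/dt = 0: 0.00951H* = 0.334, so H* = 35.1.
From dN/dt = 0: 1.42(1 - N*/328) = 0.0183·35.1, giving N* = 328·(1 - 0.453) = 180.
From dH/dt = 0: 0.00853·180 - 0.217 = 0.0268P*, so P* = 1.31/0.0268 = 49.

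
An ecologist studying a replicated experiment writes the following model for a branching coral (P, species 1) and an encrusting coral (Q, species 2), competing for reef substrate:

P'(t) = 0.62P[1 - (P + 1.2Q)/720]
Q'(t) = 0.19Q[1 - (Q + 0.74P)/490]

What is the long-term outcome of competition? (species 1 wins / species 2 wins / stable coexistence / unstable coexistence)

Compare the nullcline intercepts: K1/α12 = 720/1.2 = 600 > K2 = 490; K2/α21 = 490/0.74 = 662 < K1 = 720.
Since the inequalities point opposite ways, species 1 can invade but species 2 cannot.

species 1 excludes species 2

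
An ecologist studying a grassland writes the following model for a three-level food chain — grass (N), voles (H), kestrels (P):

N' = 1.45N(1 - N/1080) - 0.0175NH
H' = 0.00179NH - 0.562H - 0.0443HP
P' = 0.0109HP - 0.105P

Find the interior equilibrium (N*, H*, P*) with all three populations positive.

N* ≈ 954, H* ≈ 9.63, P* ≈ 25.9

From dP/dt = 0: 0.0109H* = 0.105, so H* = 9.63.
From dN/dt = 0: 1.45(1 - N*/1080) = 0.0175·9.63, giving N* = 1080·(1 - 0.116) = 954.
From dH/dt = 0: 0.00179·954 - 0.562 = 0.0443P*, so P* = 1.15/0.0443 = 25.9.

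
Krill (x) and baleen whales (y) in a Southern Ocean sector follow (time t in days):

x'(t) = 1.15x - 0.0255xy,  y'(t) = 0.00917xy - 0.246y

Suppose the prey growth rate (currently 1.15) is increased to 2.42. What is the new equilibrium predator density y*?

y* ≈ 94.9

At the interior fixed point, setting dx/dt = 0 with x > 0 fixes y* = (prey growth rate)/(xy coefficient) — independent of the other coefficients.
With the change, y* = 2.42/0.0255 = 94.9; it rises from 45.1.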